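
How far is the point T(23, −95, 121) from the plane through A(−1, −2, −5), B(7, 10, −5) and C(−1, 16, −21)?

AB = (8, 12, 0) and AC = (0, 18, −16), so a normal is n = AB × AC = (−192, 128, 144).
n = (−192, 128, 144); n·P − (-784) = 1632; |n| = 272; distance = 1632/272 = 6.

6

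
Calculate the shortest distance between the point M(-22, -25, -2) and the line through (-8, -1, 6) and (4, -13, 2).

2√190

A direction vector is d = (12, -12, -4).
AP = (-14, -24, -8); AP·d = 152, |AP|² = 836, |d|² = 304.
distance² = |AP|² − (AP·d)²/|d|² = 836 − 23104/304 = 760, so the distance is 2√190.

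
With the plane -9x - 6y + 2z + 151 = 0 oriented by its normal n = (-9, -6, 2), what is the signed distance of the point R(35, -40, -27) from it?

2

n·R − (-151) = 22.
|n| = 11, so the signed distance is 22/11 = 2.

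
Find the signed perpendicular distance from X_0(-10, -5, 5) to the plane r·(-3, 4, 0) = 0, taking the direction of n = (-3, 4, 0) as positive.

2

n·X_0 − 0 = 10.
|n| = 5, so the signed distance is 10/5 = 2.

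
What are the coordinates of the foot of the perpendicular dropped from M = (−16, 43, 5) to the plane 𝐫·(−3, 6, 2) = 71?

The perpendicular from M has direction n = (−3, 6, 2): r = (−16, 43, 5) + λ(−3, 6, 2).
Substitute into the plane: n·(M + λn) = 71 gives 316 + 49λ = 71, so λ = -5.
Foot = (−16, 43, 5) + (-5)·(−3, 6, 2) = (−1, 13, −5).

(-1, 13, -5)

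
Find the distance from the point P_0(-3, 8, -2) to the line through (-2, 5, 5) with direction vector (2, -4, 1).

√38

Direction vector d = (2, -4, 1).
AP = (-1, 3, -7); AP·d = -21, |AP|² = 59, |d|² = 21.
distance² = |AP|² − (AP·d)²/|d|² = 59 − 441/21 = 38, so the distance is √38.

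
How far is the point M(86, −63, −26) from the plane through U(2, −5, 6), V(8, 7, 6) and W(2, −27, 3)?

26/23

UV = (6, 12, 0) and UW = (0, −22, −3), so a normal is n = UV × UW = (−36, 18, −132).
Then n·(86, −63, −26) − (−954) = 156.
|n| = √(1296 + 324 + 17424) = 138, so the distance is |156|/138 = 26/23.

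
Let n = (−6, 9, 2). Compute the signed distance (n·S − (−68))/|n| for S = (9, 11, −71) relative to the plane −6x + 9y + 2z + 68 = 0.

n·S − (-68) = -29.
|n| = 11, so the signed distance is -29/11.

-29/11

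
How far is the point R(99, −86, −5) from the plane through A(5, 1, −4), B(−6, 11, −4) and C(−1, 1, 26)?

AB = (−11, 10, 0) and AC = (−6, 0, 30), so a normal is n = AB × AC = (300, 330, 60).
Then n·(99, −86, −5) − 1590 = −570.
|n| = √(90000 + 108900 + 3600) = 450, so the distance is |-570|/450 = 19/15.

19/15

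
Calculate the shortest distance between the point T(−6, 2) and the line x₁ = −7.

1

d = |1·(-6) + 0·2 − (-7)| / √(1 + 0) = |1|/1 = 1.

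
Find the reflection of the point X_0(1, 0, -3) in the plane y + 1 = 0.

(1, -2, -3)

With n = (0, 1, 0), the signed offset is (n·X_0 − (-1))/|n|² = 1/1 = 1.
X_0' = X_0 − 2t·n = (1, 0, -3) − 2·(0, 1, 0) = (1, -2, -3).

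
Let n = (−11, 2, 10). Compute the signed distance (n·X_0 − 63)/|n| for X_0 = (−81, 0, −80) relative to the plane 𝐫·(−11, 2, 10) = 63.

n·X_0 − 63 = 28.
|n| = 15, so the signed distance is 28/15.

28/15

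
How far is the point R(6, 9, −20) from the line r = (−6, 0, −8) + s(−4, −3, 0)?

Direction vector d = (−4, −3, 0).
AP = (12, 9, −12); AP·d = -75, |AP|² = 369, |d|² = 25.
distance² = |AP|² − (AP·d)²/|d|² = 369 − 5625/25 = 144, so the distance is 12.

12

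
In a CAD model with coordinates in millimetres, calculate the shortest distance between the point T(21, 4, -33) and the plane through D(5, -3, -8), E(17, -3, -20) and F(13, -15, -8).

13/√22

DE = (12, 0, -12) and DF = (8, -12, 0), so a normal is n = DE × DF = (-144, -96, -144).
n = (-144, -96, -144); n·P − 720 = 624; |n| = 48√22; distance = 624/(48√22) = 13/√22.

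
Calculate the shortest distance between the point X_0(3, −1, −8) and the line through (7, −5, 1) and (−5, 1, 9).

√113

A direction vector is d = (−12, 6, 8).
AP = (−4, 4, −9); AP·d = 0, |AP|² = 113, |d|² = 244.
distance² = |AP|² − (AP·d)²/|d|² = 113 − 0/244 = 113, so the distance is √113.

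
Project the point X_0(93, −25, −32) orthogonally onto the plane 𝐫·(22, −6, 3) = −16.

The perpendicular from X_0 has direction n = (22, −6, 3): r = (93, −25, −32) + λ(22, −6, 3).
Substitute into the plane: n·(X_0 + λn) = -16 gives 2100 + 529λ = -16, so λ = -4.
Foot = (93, −25, −32) + (-4)·(22, −6, 3) = (5, −1, −44).

(5, -1, -44)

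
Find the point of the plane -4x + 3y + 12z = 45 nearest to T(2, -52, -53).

(-18, -37, 7)

n = (-4, 3, 12), |n|² = 169, and n·T − 45 = -845.
t = -845/169 = -5, so the foot is T − t·n = (2, -52, -53) − (-5)·(-4, 3, 12) = (-18, -37, 7).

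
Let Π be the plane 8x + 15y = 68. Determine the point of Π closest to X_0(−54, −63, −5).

(-14, 12, -5)

n = (8, 15, 0), |n|² = 289, and n·X_0 − 68 = -1445.
t = -1445/289 = -5, so the foot is X_0 − t·n = (−54, −63, −5) − (-5)·(8, 15, 0) = (−14, 12, −5).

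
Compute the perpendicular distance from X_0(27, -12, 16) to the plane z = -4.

n = (0, 0, 1); n·P − (-4) = 20; |n| = 1; distance = 20/1 = 20.

20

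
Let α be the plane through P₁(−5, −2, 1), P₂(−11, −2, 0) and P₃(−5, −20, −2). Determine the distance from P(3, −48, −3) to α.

P₁P₂ = (−6, 0, −1) and P₁P₃ = (0, −18, −3), so a normal is n = P₁P₂ × P₁P₃ = (−18, −18, 108).
n = (−18, −18, 108); n·P − 234 = 252; |n| = 18√38; distance = 252/(18√38) = 14/√38.

7√38/19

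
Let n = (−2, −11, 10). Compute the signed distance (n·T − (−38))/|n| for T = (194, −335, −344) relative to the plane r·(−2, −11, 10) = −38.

n·T − (-38) = -105.
|n| = 15, so the signed distance is -105/15 = -7.

-7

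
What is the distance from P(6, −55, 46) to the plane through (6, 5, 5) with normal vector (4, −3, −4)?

16/√41

The plane has equation n·(r − (6, 5, 5)) = 0, i.e. n·r = -11.
d = |4·6 + (-3)·(-55) + (-4)·46 − (-11)| / √(16 + 9 + 16) = |16| / √41 = 16√41/41.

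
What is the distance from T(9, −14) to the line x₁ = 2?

The normal to the line is n = (1, 0) with |n| = 1.
|n·T − 2| = |9 − 2| = 7, so the distance is 7/1 = 7.

7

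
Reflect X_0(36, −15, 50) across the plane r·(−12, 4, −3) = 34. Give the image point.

n = (−12, 4, −3), |n|² = 169, n·X_0 − 34 = -676, so t = -676/169 = -4.
Foot F = X_0 − (-4)·n = (−12, 1, 38); the reflection is 2F − X_0 = (−60, 17, 26).

(-60, 17, 26)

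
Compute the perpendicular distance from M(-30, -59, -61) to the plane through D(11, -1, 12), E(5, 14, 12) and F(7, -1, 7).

DE = (-6, 15, 0) and DF = (-4, 0, -5), so a normal is n = DE × DF = (-75, -30, 60).
Then n·(-30, -59, -61) - (-75) = 435.
|n| = √(5625 + 900 + 3600) = 45√5, so the distance is |435|/(45√5) = 29/(3√5).

29√5/15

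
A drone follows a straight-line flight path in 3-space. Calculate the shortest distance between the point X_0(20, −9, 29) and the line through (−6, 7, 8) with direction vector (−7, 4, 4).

√1049

Direction vector d = (−7, 4, 4).
AP = (26, −16, 21), and AP × d = (−148, −251, −8).
|AP × d|² = 84969 and |d|² = 81, so the distance is √(84969/81) = √1049.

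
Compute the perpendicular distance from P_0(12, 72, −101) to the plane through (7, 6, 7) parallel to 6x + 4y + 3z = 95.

Parallel planes share the normal n = (6, 4, 3); since (7, 6, 7) lies on the plane, its equation is 6x + 4y + 3z = 87.
Then n·(12, 72, −101) − 87 = −30.
|n| = √(36 + 16 + 9) = √61, so the distance is |-30|/√61 = 30√61/61.

30/√61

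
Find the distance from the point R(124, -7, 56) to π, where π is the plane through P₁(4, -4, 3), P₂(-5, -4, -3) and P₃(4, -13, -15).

P₁P₂ = (-9, 0, -6) and P₁P₃ = (0, -9, -18), so a normal is n = P₁P₂ × P₁P₃ = (-54, -162, 81).
Then n·(124, -7, 56) - 675 = -1701.
|n| = √(2916 + 26244 + 6561) = 189, so the distance is |-1701|/189 = 9.

9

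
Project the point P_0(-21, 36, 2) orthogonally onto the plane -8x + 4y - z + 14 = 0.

(11, 20, 6)

n = (-8, 4, -1), |n|² = 81, and n·P_0 − (-14) = 324.
t = 324/81 = 4, so the foot is P_0 − t·n = (-21, 36, 2) − 4·(-8, 4, -1) = (11, 20, 6).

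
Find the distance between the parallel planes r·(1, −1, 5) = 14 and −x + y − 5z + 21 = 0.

Divide the second equation by -1 to match normals: x − y + 5z = 21.
Both planes have normal n = (1, −1, 5), |n| = 3√3. Any point on the first plane is at distance |21 − 14|/|n| = 7/(3√3) from the second.

7/(3√3)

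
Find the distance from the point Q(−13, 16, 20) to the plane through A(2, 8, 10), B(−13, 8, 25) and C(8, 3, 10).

23/√86

AB = (−15, 0, 15) and AC = (6, −5, 0), so a normal is n = AB × AC = (75, 90, 75).
Then n·(−13, 16, 20) − 1620 = 345.
|n| = √(5625 + 8100 + 5625) = 15√86, so the distance is |345|/(15√86) = 23√86/86.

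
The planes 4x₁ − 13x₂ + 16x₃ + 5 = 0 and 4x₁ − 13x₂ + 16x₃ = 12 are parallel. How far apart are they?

17/21

With common normal n = (4, −13, 16) (|n| = 21), the distance is |(-5) − 12|/|n| = 17/21.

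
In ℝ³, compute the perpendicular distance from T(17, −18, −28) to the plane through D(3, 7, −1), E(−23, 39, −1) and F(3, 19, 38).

DE = (−26, 32, 0) and DF = (0, 12, 39), so a normal is n = DE × DF = (1248, 1014, −312).
d = |1248·17 + 1014·(-18) + (-312)·(-28) − 11154| / √(1557504 + 1028196 + 97344) = |546| / 1638 = 1/3.

1/3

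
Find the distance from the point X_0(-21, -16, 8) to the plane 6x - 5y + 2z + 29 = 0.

d = |6·(-21) + (-5)·(-16) + 2·8 − (-29)| / √(36 + 25 + 4) = |-1| / √65 = 1/√65.

√65/65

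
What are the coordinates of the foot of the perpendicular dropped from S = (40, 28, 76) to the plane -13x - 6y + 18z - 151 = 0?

(53, 34, 58)

n = (-13, -6, 18), |n|² = 529, and n·S − 151 = 529.
t = 529/529 = 1, so the foot is S − t·n = (40, 28, 76) − 1·(-13, -6, 18) = (53, 34, 58).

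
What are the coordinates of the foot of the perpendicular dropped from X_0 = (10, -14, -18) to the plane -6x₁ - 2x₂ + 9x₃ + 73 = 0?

The perpendicular from X_0 has direction n = (-6, -2, 9): r = (10, -14, -18) + μ(-6, -2, 9).
Substitute into the plane: n·(X_0 + μn) = -73 gives -194 + 121μ = -73, so μ = 1.
Foot = (10, -14, -18) + 1·(-6, -2, 9) = (4, -16, -9).

(4, -16, -9)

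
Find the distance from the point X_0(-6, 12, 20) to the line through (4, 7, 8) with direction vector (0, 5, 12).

10

Direction vector d = (0, 5, 12).
AP = (-10, 5, 12); AP·d = 169, |AP|² = 269, |d|² = 169.
distance² = |AP|² − (AP·d)²/|d|² = 269 − 28561/169 = 100, so the distance is 10.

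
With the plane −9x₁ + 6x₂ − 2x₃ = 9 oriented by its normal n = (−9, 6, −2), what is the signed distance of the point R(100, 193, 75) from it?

9

n·R − 9 = 99.
|n| = 11, so the signed distance is 99/11 = 9.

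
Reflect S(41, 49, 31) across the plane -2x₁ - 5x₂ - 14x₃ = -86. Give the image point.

n = (-2, -5, -14), |n|² = 225, n·S − (-86) = -675, so t = -675/225 = -3.
Foot F = S − (-3)·n = (35, 34, -11); the reflection is 2F − S = (29, 19, -53).

(29, 19, -53)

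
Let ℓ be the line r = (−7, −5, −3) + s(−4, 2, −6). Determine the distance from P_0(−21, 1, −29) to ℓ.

Direction vector d = (−4, 2, −6).
AP = (−14, 6, −26); AP·d = 224, |AP|² = 908, |d|² = 56.
distance² = |AP|² − (AP·d)²/|d|² = 908 − 50176/56 = 12, so the distance is 2√3.

2√3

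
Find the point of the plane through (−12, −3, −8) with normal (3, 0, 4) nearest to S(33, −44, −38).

(156/5, -44, -202/5)

The perpendicular from S has direction n = (3, 0, 4): r = (33, −44, −38) + t(3, 0, 4).
Substitute into the plane: n·(S + tn) = -68 gives -53 + 25t = -68, so t = -3/5.
Foot = (33, −44, −38) + (-3/5)·(3, 0, 4) = (156/5, −44, −202/5).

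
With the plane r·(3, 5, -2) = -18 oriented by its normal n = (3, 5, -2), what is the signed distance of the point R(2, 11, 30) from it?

19/√38

n·R − (-18) = 19.
|n| = √38, so the signed distance is 19/√38.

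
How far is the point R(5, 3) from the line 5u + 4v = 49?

The normal to the line is n = (5, 4) with |n| = √41.
|n·R − 49| = |37 − 49| = 12, so the distance is 12/√41.

12√41/41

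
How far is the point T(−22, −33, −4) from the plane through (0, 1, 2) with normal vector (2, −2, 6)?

6/√11

The plane has equation n·(r − (0, 1, 2)) = 0, i.e. n·r = 10.
d = |2·(-22) + (-2)·(-33) + 6·(-4) − 10| / √(4 + 4 + 36) = |-12| / (2√11) = 6√11/11.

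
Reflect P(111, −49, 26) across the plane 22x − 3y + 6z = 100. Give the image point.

n = (22, −3, 6), |n|² = 529, n·P − 100 = 2645, so t = 2645/529 = 5.
Foot F = P − 5·n = (1, −34, −4); the reflection is 2F − P = (−109, −19, −34).

(-109, -19, -34)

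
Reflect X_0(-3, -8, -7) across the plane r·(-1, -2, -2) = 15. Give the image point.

(1, 0, 1)

With n = (-1, -2, -2), the signed offset is (n·X_0 − 15)/|n|² = 18/9 = 2.
X_0' = X_0 − 2t·n = (-3, -8, -7) − 4·(-1, -2, -2) = (1, 0, 1).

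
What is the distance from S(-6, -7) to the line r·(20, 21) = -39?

228/29

d = |20·(-6) + 21·(-7) − (-39)| / √(400 + 441) = |-228|/29 = 228/29.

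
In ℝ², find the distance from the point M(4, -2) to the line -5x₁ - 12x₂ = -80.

The normal to the line is n = (-5, -12) with |n| = 13.
|n·M − (-80)| = |4 − (-80)| = 84, so the distance is 84/13.

84/13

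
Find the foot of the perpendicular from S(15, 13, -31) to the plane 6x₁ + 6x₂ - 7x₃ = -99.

n = (6, 6, -7), |n|² = 121, and n·S − (-99) = 484.
t = 484/121 = 4, so the foot is S − t·n = (15, 13, -31) − 4·(6, 6, -7) = (-9, -11, -3).

(-9, -11, -3)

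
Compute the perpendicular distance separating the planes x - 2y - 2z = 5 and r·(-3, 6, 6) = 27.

Divide the second equation by -3 to match normals: x - 2y - 2z = -9.
With common normal n = (1, -2, -2) (|n| = 3), the distance is |5 − (-9)|/|n| = 14/3.

14/3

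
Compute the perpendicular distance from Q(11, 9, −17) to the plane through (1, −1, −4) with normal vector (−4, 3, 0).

The plane has equation n·(r − (1, −1, −4)) = 0, i.e. n·r = -7.
Then n·(11, 9, −17) − (−7) = −10.
|n| = √(16 + 9 + 0) = 5, so the distance is |-10|/5 = 2.

2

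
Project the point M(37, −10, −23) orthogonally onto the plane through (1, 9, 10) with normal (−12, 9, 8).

The perpendicular from M has direction n = (−12, 9, 8): r = (37, −10, −23) + λ(−12, 9, 8).
Substitute into the plane: n·(M + λn) = 149 gives -718 + 289λ = 149, so λ = 3.
Foot = (37, −10, −23) + 3·(−12, 9, 8) = (1, 17, 1).

(1, 17, 1)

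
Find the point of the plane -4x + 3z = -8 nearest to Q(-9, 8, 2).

n = (-4, 0, 3), |n|² = 25, and n·Q − (-8) = 50.
t = 50/25 = 2, so the foot is Q − t·n = (-9, 8, 2) − 2·(-4, 0, 3) = (-1, 8, -4).

(-1, 8, -4)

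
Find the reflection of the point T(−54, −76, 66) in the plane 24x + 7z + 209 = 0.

(-6, -76, 80)

n = (24, 0, 7), |n|² = 625, n·T − (-209) = -625, so t = -625/625 = -1.
Foot F = T − (-1)·n = (−30, −76, 73); the reflection is 2F − T = (−6, −76, 80).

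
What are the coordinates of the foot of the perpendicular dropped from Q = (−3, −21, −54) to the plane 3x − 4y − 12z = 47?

(-15, -5, -6)

n = (3, −4, −12), |n|² = 169, and n·Q − 47 = 676.
t = 676/169 = 4, so the foot is Q − t·n = (−3, −21, −54) − 4·(3, −4, −12) = (−15, −5, −6).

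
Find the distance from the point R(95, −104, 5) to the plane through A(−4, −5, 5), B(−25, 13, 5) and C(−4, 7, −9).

9

AB = (−21, 18, 0) and AC = (0, 12, −14), so a normal is n = AB × AC = (−252, −294, −252).
n = (−252, −294, −252); n·P − 1218 = 4158; |n| = 462; distance = 4158/462 = 9.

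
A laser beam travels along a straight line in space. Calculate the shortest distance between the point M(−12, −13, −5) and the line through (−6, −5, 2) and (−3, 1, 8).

√5

A direction vector is d = (3, 6, 6).
AP = (−6, −8, −7), and AP × d = (−6, 15, −12).
|AP × d|² = 405 and |d|² = 81, so the distance is √(405/81) = √5.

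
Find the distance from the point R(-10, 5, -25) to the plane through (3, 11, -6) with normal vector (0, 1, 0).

6

The plane has equation n·(r − (3, 11, -6)) = 0, i.e. n·r = 11.
d = |1·5 − 11| / √(0 + 1 + 0) = |-6| / 1 = 6.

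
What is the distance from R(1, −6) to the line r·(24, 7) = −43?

1

d = |24·1 + 7·(-6) − (-43)| / √(576 + 49) = |25|/25 = 1.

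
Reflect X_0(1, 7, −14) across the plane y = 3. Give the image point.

(1, -1, -14)

n = (0, 1, 0), |n|² = 1, n·X_0 − 3 = 4, so t = 4/1 = 4.
Foot F = X_0 − 4·n = (1, 3, −14); the reflection is 2F − X_0 = (1, −1, −14).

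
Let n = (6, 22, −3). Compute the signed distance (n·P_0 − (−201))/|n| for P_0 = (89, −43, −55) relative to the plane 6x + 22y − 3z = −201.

n·P_0 − (-201) = -46.
|n| = 23, so the signed distance is -46/23 = -2.

-2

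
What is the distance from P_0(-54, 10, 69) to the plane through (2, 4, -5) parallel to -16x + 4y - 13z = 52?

2

Parallel planes share the normal n = (-16, 4, -13); since (2, 4, -5) lies on the plane, its equation is -16x + 4y - 13z = 49.
d = |(-16)·(-54) + 4·10 + (-13)·69 − 49| / √(256 + 16 + 169) = |-42| / 21 = 2.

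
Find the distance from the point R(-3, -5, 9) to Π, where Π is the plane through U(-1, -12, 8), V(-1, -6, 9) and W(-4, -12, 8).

√37/37

UV = (0, 6, 1) and UW = (-3, 0, 0), so a normal is n = UV × UW = (0, -3, 18).
Then n·(-3, -5, 9) - 180 = -3.
|n| = √(0 + 9 + 324) = 3√37, so the distance is |-3|/(3√37) = √37/37.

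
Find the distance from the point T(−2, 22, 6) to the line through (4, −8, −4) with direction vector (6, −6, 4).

6√19

Direction vector d = (6, −6, 4).
AP = (−6, 30, 10); AP·d = -176, |AP|² = 1036, |d|² = 88.
distance² = |AP|² − (AP·d)²/|d|² = 1036 − 30976/88 = 684, so the distance is 6√19.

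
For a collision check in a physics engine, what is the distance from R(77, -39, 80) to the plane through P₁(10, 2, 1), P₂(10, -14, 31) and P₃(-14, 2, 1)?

P₁P₂ = (0, -16, 30) and P₁P₃ = (-24, 0, 0), so a normal is n = P₁P₂ × P₁P₃ = (0, -720, -384).
d = |(-720)·(-39) + (-384)·80 − (-1824)| / √(0 + 518400 + 147456) = |-816| / 816 = 1.

1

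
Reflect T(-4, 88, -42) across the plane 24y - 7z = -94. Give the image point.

n = (0, 24, -7), |n|² = 625, n·T − (-94) = 2500, so t = 2500/625 = 4.
Foot F = T − 4·n = (-4, -8, -14); the reflection is 2F − T = (-4, -104, 14).

(-4, -104, 14)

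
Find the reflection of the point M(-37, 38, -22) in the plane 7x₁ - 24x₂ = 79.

n = (7, -24, 0), |n|² = 625, n·M − 79 = -1250, so t = -1250/625 = -2.
Foot F = M − (-2)·n = (-23, -10, -22); the reflection is 2F − M = (-9, -58, -22).

(-9, -58, -22)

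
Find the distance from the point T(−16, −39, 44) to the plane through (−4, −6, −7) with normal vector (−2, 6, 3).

The plane has equation n·(r − (−4, −6, −7)) = 0, i.e. n·r = -49.
Then n·(−16, −39, 44) − (−49) = −21.
|n| = √(4 + 36 + 9) = 7, so the distance is |-21|/7 = 3.

3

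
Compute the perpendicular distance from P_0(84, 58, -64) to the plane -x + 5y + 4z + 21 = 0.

29√42/42

n = (-1, 5, 4); n·P − (-21) = -29; |n| = √42; distance = 29/√42 = 29√42/42.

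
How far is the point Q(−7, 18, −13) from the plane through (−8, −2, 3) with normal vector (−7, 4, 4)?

1

The plane has equation n·(r − (−8, −2, 3)) = 0, i.e. n·r = 60.
d = |(-7)·(-7) + 4·18 + 4·(-13) − 60| / √(49 + 16 + 16) = |9| / 9 = 1.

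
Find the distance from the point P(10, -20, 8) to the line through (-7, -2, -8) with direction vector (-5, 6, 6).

2√193

Direction vector d = (-5, 6, 6).
AP = (17, -18, 16), and AP × d = (-204, -182, 12).
|AP × d|² = 74884 and |d|² = 97, so the distance is √(74884/97) = √772 = 2√193.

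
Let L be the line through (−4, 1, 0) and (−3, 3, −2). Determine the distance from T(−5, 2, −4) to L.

A direction vector is d = (1, 2, −2).
AP = (−1, 1, −4), and AP × d = (6, −6, −3).
|AP × d|² = 81 and |d|² = 9, so the distance is √(81/9) = √9 = 3.

3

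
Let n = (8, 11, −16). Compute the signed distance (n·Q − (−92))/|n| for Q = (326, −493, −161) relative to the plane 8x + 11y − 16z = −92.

-7

n·Q − (-92) = -147.
|n| = 21, so the signed distance is -147/21 = -7.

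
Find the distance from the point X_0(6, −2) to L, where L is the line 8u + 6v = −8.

The normal to the line is n = (8, 6) with |n| = 10.
|n·X_0 − (-8)| = |36 − (-8)| = 44, so the distance is 44/10 = 22/5.

22/5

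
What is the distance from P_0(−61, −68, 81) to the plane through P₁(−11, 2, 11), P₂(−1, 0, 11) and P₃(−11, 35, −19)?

P₁P₂ = (10, −2, 0) and P₁P₃ = (0, 33, −30), so a normal is n = P₁P₂ × P₁P₃ = (60, 300, 330).
d = |60·(-61) + 300·(-68) + 330·81 − 3570| / √(3600 + 90000 + 108900) = |-900| / 450 = 2.

2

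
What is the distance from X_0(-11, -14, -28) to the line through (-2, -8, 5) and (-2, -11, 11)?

A direction vector is d = (0, -3, 6).
AP = (-9, -6, -33); AP·d = -180, |AP|² = 1206, |d|² = 45.
distance² = |AP|² − (AP·d)²/|d|² = 1206 − 32400/45 = 486, so the distance is 9√6.

9√6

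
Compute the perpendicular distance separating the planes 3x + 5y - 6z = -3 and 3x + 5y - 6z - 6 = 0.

9√70/70

With common normal n = (3, 5, -6) (|n| = √70), the distance is |(-3) − 6|/|n| = 9/√70 = 9√70/70.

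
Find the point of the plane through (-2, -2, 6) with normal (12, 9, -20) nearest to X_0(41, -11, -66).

(5, -38, -6)

n = (12, 9, -20), |n|² = 625, and n·X_0 − (-162) = 1875.
t = 1875/625 = 3, so the foot is X_0 − t·n = (41, -11, -66) − 3·(12, 9, -20) = (5, -38, -6).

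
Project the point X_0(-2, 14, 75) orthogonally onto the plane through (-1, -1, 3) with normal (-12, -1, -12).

(-38, 11, 39)

n = (-12, -1, -12), |n|² = 289, and n·X_0 − (-23) = -867.
t = -867/289 = -3, so the foot is X_0 − t·n = (-2, 14, 75) − (-3)·(-12, -1, -12) = (-38, 11, 39).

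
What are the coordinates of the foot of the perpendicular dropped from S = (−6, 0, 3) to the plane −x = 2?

(-2, 0, 3)

The perpendicular from S has direction n = (−1, 0, 0): r = (−6, 0, 3) + t(−1, 0, 0).
Substitute into the plane: n·(S + tn) = 2 gives 6 + 1t = 2, so t = -4.
Foot = (−6, 0, 3) + (-4)·(−1, 0, 0) = (−2, 0, 3).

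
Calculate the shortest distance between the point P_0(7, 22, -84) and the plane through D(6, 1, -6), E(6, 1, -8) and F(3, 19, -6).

DE = (0, 0, -2) and DF = (-3, 18, 0), so a normal is n = DE × DF = (36, 6, 0).
d = |36·7 + 6·22 − 222| / √(1296 + 36 + 0) = |162| / (6√37) = 27/√37.

27√37/37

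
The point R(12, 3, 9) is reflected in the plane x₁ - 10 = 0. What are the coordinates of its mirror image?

n = (1, 0, 0), |n|² = 1, n·R − 10 = 2, so t = 2/1 = 2.
Foot F = R − 2·n = (10, 3, 9); the reflection is 2F − R = (8, 3, 9).

(8, 3, 9)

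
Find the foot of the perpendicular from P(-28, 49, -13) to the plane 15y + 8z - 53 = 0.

n = (0, 15, 8), |n|² = 289, and n·P − 53 = 578.
t = 578/289 = 2, so the foot is P − t·n = (-28, 49, -13) − 2·(0, 15, 8) = (-28, 19, -29).

(-28, 19, -29)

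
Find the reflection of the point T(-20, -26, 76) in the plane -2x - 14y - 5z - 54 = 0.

(-308/15, -446/15, 224/3)

With n = (-2, -14, -5), the signed offset is (n·T − 54)/|n|² = -30/225 = -2/15.
T' = T − 2t·n = (-20, -26, 76) − (-4/15)·(-2, -14, -5) = (-308/15, -446/15, 224/3).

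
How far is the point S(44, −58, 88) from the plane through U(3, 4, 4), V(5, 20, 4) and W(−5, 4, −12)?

6

UV = (2, 16, 0) and UW = (−8, 0, −16), so a normal is n = UV × UW = (−256, 32, 128).
Then n·(44, −58, 88) − (−128) = −1728.
|n| = √(65536 + 1024 + 16384) = 288, so the distance is |-1728|/288 = 6.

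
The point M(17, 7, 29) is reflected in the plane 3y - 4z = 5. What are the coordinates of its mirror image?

n = (0, 3, -4), |n|² = 25, n·M − 5 = -100, so t = -100/25 = -4.
Foot F = M − (-4)·n = (17, 19, 13); the reflection is 2F − M = (17, 31, -3).

(17, 31, -3)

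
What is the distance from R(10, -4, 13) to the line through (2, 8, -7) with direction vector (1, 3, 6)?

2√106

Direction vector d = (1, 3, 6).
AP = (8, -12, 20); AP·d = 92, |AP|² = 608, |d|² = 46.
distance² = |AP|² − (AP·d)²/|d|² = 608 − 8464/46 = 424, so the distance is 2√106.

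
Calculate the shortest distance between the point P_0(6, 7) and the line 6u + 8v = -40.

d = |6·6 + 8·7 − (-40)| / √(36 + 64) = |132|/10 = 66/5.

66/5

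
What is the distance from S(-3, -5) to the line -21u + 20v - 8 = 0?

45/29

d = |(-21)·(-3) + 20·(-5) − 8| / √(441 + 400) = |-45|/29 = 45/29.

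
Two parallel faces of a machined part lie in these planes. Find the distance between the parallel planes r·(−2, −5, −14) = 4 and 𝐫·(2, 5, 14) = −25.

Divide the second equation by -1 to match normals: −2x − 5y − 14z = 25.
With common normal n = (−2, −5, −14) (|n| = 15), the distance is |4 − 25|/|n| = 21/15 = 7/5.

7/5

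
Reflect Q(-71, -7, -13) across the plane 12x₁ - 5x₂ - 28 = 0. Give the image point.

n = (12, -5, 0), |n|² = 169, n·Q − 28 = -845, so t = -845/169 = -5.
Foot F = Q − (-5)·n = (-11, -32, -13); the reflection is 2F − Q = (49, -57, -13).

(49, -57, -13)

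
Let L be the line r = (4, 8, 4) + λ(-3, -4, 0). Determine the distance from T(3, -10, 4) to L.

10

Direction vector d = (-3, -4, 0).
AP = (-1, -18, 0), and AP × d = (0, 0, -50).
|AP × d|² = 2500 and |d|² = 25, so the distance is √(2500/25) = √100 = 10.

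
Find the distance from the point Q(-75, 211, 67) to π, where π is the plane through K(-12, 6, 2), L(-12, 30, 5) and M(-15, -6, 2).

KL = (0, 24, 3) and KM = (-3, -12, 0), so a normal is n = KL × KM = (36, -9, 72).
Then n·(-75, 211, 67) - (-342) = 567.
|n| = √(1296 + 81 + 5184) = 81, so the distance is |567|/81 = 7.

7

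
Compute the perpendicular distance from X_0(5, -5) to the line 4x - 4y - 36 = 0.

d = |4·5 + (-4)·(-5) − 36| / √(16 + 16) = |4|/(4√2) = 1/√2.

√2/2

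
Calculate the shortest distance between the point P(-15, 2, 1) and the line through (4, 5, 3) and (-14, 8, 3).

√41

A direction vector is d = (-18, 3, 0).
AP = (-19, -3, -2); AP·d = 333, |AP|² = 374, |d|² = 333.
distance² = |AP|² − (AP·d)²/|d|² = 374 − 110889/333 = 41, so the distance is √41.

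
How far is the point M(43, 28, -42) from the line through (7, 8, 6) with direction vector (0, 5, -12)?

36

Direction vector d = (0, 5, -12).
AP = (36, 20, -48); AP·d = 676, |AP|² = 4000, |d|² = 169.
distance² = |AP|² − (AP·d)²/|d|² = 4000 − 456976/169 = 1296, so the distance is 36.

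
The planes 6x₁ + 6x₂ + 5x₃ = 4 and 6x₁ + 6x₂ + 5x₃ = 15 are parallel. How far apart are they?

11/√97

Both planes have normal n = (6, 6, 5), |n| = √97. Any point on the first plane is at distance |15 − 4|/|n| = 11/√97 from the second.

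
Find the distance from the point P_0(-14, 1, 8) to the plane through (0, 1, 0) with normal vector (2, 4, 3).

The plane has equation n·(r − (0, 1, 0)) = 0, i.e. n·r = 4.
Then n·(-14, 1, 8) - 4 = -4.
|n| = √(4 + 16 + 9) = √29, so the distance is |-4|/√29 = 4√29/29.

4√29/29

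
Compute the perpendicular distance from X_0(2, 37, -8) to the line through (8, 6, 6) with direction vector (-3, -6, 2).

√409

Direction vector d = (-3, -6, 2).
AP = (-6, 31, -14); AP·d = -196, |AP|² = 1193, |d|² = 49.
distance² = |AP|² − (AP·d)²/|d|² = 1193 − 38416/49 = 409, so the distance is √409.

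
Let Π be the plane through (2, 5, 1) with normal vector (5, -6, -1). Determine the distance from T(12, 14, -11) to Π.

The plane has equation n·(r − (2, 5, 1)) = 0, i.e. n·r = -21.
n = (5, -6, -1); n·P − (-21) = 8; |n| = √62; distance = 8/√62.

4√62/31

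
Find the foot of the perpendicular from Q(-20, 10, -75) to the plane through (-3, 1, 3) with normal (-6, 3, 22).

The perpendicular from Q has direction n = (-6, 3, 22): r = (-20, 10, -75) + μ(-6, 3, 22).
Substitute into the plane: n·(Q + μn) = 87 gives -1500 + 529μ = 87, so μ = 3.
Foot = (-20, 10, -75) + 3·(-6, 3, 22) = (-38, 19, -9).

(-38, 19, -9)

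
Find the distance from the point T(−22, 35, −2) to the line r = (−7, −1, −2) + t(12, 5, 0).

Direction vector d = (12, 5, 0).
AP = (−15, 36, 0); AP·d = 0, |AP|² = 1521, |d|² = 169.
distance² = |AP|² − (AP·d)²/|d|² = 1521 − 0/169 = 1521, so the distance is 39.

39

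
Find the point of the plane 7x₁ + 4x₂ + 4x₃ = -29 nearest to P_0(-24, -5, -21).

(-3, 7, -9)

The perpendicular from P_0 has direction n = (7, 4, 4): r = (-24, -5, -21) + λ(7, 4, 4).
Substitute into the plane: n·(P_0 + λn) = -29 gives -272 + 81λ = -29, so λ = 3.
Foot = (-24, -5, -21) + 3·(7, 4, 4) = (-3, 7, -9).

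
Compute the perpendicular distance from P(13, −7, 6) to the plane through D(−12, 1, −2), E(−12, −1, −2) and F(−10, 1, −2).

DE = (0, −2, 0) and DF = (2, 0, 0), so a normal is n = DE × DF = (0, 0, 4).
n = (0, 0, 4); n·P − (-8) = 32; |n| = 4; distance = 32/4 = 8.

8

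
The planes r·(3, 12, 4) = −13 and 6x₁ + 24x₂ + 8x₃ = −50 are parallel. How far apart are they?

Divide the second equation by 2 to match normals: 3x₁ + 12x₂ + 4x₃ = -25.
With common normal n = (3, 12, 4) (|n| = 13), the distance is |(-13) − (-25)|/|n| = 12/13.

12/13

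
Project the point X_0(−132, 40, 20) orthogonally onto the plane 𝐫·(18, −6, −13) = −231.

(-42, 10, -45)

The perpendicular from X_0 has direction n = (18, −6, −13): r = (−132, 40, 20) + t(18, −6, −13).
Substitute into the plane: n·(X_0 + tn) = -231 gives -2876 + 529t = -231, so t = 5.
Foot = (−132, 40, 20) + 5·(18, −6, −13) = (−42, 10, −45).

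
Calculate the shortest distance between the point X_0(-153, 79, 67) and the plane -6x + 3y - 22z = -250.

3

n = (-6, 3, -22); n·P − (-250) = -69; |n| = 23; distance = 69/23 = 3.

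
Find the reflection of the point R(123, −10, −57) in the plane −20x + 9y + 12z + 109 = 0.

(-77, 80, 63)

With n = (−20, 9, 12), the signed offset is (n·R − (-109))/|n|² = -3125/625 = -5.
R' = R − 2t·n = (123, −10, −57) − (-10)·(−20, 9, 12) = (−77, 80, 63).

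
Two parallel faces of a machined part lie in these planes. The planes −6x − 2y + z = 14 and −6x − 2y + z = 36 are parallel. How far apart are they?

22√41/41

With common normal n = (−6, −2, 1) (|n| = √41), the distance is |14 − 36|/|n| = 22/√41 = 22√41/41.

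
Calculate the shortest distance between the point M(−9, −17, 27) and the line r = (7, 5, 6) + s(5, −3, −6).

√901

Direction vector d = (5, −3, −6).
AP = (−16, −22, 21); AP·d = -140, |AP|² = 1181, |d|² = 70.
distance² = |AP|² − (AP·d)²/|d|² = 1181 − 19600/70 = 901, so the distance is √901.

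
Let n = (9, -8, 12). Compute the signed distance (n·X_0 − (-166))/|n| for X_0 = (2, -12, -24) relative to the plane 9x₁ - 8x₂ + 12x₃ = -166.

n·X_0 − (-166) = -8.
|n| = 17, so the signed distance is -8/17.

-8/17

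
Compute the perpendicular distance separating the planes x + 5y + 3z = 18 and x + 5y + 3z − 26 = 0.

8√35/35

Both planes have normal n = (1, 5, 3), |n| = √35. Any point on the first plane is at distance |26 − 18|/|n| = 8/√35 = 8√35/35 from the second.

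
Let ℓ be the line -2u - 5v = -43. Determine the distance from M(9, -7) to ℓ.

60/√29

d = |(-2)·9 + (-5)·(-7) − (-43)| / √(4 + 25) = |60|/√29 = 60/√29.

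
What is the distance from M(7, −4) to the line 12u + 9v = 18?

2

d = |12·7 + 9·(-4) − 18| / √(144 + 81) = |30|/15 = 2.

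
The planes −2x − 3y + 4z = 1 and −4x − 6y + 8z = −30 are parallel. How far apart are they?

16/√29

Divide the second equation by 2 to match normals: −2x − 3y + 4z = -15.
With common normal n = (−2, −3, 4) (|n| = √29), the distance is |1 − (-15)|/|n| = 16/√29 = 16√29/29.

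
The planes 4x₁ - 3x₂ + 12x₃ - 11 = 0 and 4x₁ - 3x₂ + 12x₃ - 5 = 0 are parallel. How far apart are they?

6/13

With common normal n = (4, -3, 12) (|n| = 13), the distance is |11 − 5|/|n| = 6/13.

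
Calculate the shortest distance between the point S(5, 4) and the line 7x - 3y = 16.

The normal to the line is n = (7, -3) with |n| = √58.
|n·S − 16| = |23 − 16| = 7, so the distance is 7/√58.

7√58/58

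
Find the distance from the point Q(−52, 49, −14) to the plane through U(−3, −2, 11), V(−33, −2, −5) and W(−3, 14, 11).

1

UV = (−30, 0, −16) and UW = (0, 16, 0), so a normal is n = UV × UW = (256, 0, −480).
n = (256, 0, −480); n·P − (-6048) = -544; |n| = 544; distance = 544/544 = 1.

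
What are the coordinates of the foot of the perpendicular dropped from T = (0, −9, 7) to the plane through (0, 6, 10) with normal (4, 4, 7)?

(4, -5, 14)

n = (4, 4, 7), |n|² = 81, and n·T − 94 = -81.
t = -81/81 = -1, so the foot is T − t·n = (0, −9, 7) − (-1)·(4, 4, 7) = (4, −5, 14).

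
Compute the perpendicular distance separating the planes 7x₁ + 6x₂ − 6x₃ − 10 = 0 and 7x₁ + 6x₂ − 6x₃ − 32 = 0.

With common normal n = (7, 6, −6) (|n| = 11), the distance is |10 − 32|/|n| = 22/11 = 2.

2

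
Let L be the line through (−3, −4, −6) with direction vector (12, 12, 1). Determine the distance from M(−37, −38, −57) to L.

Direction vector d = (12, 12, 1).
AP = (−34, −34, −51); AP·d = -867, |AP|² = 4913, |d|² = 289.
distance² = |AP|² − (AP·d)²/|d|² = 4913 − 751689/289 = 2312, so the distance is 34√2.

34√2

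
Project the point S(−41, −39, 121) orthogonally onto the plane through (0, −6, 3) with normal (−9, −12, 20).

(4, 21, 21)

The perpendicular from S has direction n = (−9, −12, 20): r = (−41, −39, 121) + t(−9, −12, 20).
Substitute into the plane: n·(S + tn) = 132 gives 3257 + 625t = 132, so t = -5.
Foot = (−41, −39, 121) + (-5)·(−9, −12, 20) = (4, 21, 21).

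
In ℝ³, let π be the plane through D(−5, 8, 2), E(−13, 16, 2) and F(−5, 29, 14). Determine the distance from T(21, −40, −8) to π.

2

DE = (−8, 8, 0) and DF = (0, 21, 12), so a normal is n = DE × DF = (96, 96, −168).
Then n·(21, −40, −8) − (−48) = −432.
|n| = √(9216 + 9216 + 28224) = 216, so the distance is |-432|/216 = 2.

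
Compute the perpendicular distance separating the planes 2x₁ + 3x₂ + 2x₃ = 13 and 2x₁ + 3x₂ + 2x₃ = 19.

6/√17

Both planes have normal n = (2, 3, 2), |n| = √17. Any point on the first plane is at distance |19 − 13|/|n| = 6/√17 = 6√17/17 from the second.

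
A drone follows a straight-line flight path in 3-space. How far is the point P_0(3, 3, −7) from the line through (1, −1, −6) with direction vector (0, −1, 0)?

√5

Direction vector d = (0, −1, 0).
AP = (2, 4, −1); AP·d = -4, |AP|² = 21, |d|² = 1.
distance² = |AP|² − (AP·d)²/|d|² = 21 − 16/1 = 5, so the distance is √5.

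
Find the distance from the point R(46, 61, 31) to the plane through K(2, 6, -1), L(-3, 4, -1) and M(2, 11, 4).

KL = (-5, -2, 0) and KM = (0, 5, 5), so a normal is n = KL × KM = (-10, 25, -25).
n = (-10, 25, -25); n·P − 155 = 135; |n| = 15√6; distance = 135/(15√6) = 3√6/2.

3√6/2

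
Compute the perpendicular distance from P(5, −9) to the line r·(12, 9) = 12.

d = |12·5 + 9·(-9) − 12| / √(144 + 81) = |-33|/15 = 11/5.

11/5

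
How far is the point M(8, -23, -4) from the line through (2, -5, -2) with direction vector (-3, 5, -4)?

Direction vector d = (-3, 5, -4).
AP = (6, -18, -2); AP·d = -100, |AP|² = 364, |d|² = 50.
distance² = |AP|² − (AP·d)²/|d|² = 364 − 10000/50 = 164, so the distance is 2√41.

2√41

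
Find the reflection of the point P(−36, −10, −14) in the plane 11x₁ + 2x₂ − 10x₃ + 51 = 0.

(-14, -6, -34)

With n = (11, 2, −10), the signed offset is (n·P − (-51))/|n|² = -225/225 = -1.
P' = P − 2t·n = (−36, −10, −14) − (-2)·(11, 2, −10) = (−14, −6, −34).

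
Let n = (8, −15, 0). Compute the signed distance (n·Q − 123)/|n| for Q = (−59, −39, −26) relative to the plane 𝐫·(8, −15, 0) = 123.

n·Q − 123 = -10.
|n| = 17, so the signed distance is -10/17.

-10/17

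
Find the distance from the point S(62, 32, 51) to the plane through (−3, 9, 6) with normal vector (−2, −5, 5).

The plane has equation n·(r − (−3, 9, 6)) = 0, i.e. n·r = -9.
Then n·(62, 32, 51) − (−9) = −20.
|n| = √(4 + 25 + 25) = 3√6, so the distance is |-20|/(3√6) = 10√6/9.

10√6/9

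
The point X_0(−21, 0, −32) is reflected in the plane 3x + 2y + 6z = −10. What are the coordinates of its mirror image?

With n = (3, 2, 6), the signed offset is (n·X_0 − (-10))/|n|² = -245/49 = -5.
X_0' = X_0 − 2t·n = (−21, 0, −32) − (-10)·(3, 2, 6) = (9, 20, 28).

(9, 20, 28)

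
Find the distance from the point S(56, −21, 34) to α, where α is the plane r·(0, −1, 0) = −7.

28

Normal vector n = (0, −1, 0), and n·(56, −21, 34) − (−7) = 28.
|n| = √(0 + 1 + 0) = 1, so the distance is |28|/1 = 28.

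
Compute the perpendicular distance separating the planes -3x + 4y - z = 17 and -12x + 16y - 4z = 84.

Divide the second equation by 4 to match normals: -3x + 4y - z = 21.
Both planes have normal n = (-3, 4, -1), |n| = √26. Any point on the first plane is at distance |21 − 17|/|n| = 4/√26 from the second.

4/√26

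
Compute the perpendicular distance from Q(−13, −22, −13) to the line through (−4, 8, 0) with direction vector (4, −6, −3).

√601

Direction vector d = (4, −6, −3).
AP = (−9, −30, −13), and AP × d = (12, −79, 174).
|AP × d|² = 36661 and |d|² = 61, so the distance is √(36661/61) = √601.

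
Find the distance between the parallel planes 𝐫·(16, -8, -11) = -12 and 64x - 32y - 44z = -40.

Divide the second equation by 4 to match normals: 16x - 8y - 11z = -10.
Both planes have normal n = (16, -8, -11), |n| = 21. Any point on the first plane is at distance |(-10) − (-12)|/|n| = 2/21 from the second.

2/21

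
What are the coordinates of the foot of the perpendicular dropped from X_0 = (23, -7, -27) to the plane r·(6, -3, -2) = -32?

(-7, 8, -17)

n = (6, -3, -2), |n|² = 49, and n·X_0 − (-32) = 245.
t = 245/49 = 5, so the foot is X_0 − t·n = (23, -7, -27) − 5·(6, -3, -2) = (-7, 8, -17).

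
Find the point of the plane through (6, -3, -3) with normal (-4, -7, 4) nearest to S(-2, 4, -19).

n = (-4, -7, 4), |n|² = 81, and n·S − (-15) = -81.
t = -81/81 = -1, so the foot is S − t·n = (-2, 4, -19) − (-1)·(-4, -7, 4) = (-6, -3, -15).

(-6, -3, -15)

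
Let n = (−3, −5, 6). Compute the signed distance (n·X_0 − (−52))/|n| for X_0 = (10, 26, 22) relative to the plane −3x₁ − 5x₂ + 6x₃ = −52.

24/√70

n·X_0 − (-52) = 24.
|n| = √70, so the signed distance is 24/√70.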